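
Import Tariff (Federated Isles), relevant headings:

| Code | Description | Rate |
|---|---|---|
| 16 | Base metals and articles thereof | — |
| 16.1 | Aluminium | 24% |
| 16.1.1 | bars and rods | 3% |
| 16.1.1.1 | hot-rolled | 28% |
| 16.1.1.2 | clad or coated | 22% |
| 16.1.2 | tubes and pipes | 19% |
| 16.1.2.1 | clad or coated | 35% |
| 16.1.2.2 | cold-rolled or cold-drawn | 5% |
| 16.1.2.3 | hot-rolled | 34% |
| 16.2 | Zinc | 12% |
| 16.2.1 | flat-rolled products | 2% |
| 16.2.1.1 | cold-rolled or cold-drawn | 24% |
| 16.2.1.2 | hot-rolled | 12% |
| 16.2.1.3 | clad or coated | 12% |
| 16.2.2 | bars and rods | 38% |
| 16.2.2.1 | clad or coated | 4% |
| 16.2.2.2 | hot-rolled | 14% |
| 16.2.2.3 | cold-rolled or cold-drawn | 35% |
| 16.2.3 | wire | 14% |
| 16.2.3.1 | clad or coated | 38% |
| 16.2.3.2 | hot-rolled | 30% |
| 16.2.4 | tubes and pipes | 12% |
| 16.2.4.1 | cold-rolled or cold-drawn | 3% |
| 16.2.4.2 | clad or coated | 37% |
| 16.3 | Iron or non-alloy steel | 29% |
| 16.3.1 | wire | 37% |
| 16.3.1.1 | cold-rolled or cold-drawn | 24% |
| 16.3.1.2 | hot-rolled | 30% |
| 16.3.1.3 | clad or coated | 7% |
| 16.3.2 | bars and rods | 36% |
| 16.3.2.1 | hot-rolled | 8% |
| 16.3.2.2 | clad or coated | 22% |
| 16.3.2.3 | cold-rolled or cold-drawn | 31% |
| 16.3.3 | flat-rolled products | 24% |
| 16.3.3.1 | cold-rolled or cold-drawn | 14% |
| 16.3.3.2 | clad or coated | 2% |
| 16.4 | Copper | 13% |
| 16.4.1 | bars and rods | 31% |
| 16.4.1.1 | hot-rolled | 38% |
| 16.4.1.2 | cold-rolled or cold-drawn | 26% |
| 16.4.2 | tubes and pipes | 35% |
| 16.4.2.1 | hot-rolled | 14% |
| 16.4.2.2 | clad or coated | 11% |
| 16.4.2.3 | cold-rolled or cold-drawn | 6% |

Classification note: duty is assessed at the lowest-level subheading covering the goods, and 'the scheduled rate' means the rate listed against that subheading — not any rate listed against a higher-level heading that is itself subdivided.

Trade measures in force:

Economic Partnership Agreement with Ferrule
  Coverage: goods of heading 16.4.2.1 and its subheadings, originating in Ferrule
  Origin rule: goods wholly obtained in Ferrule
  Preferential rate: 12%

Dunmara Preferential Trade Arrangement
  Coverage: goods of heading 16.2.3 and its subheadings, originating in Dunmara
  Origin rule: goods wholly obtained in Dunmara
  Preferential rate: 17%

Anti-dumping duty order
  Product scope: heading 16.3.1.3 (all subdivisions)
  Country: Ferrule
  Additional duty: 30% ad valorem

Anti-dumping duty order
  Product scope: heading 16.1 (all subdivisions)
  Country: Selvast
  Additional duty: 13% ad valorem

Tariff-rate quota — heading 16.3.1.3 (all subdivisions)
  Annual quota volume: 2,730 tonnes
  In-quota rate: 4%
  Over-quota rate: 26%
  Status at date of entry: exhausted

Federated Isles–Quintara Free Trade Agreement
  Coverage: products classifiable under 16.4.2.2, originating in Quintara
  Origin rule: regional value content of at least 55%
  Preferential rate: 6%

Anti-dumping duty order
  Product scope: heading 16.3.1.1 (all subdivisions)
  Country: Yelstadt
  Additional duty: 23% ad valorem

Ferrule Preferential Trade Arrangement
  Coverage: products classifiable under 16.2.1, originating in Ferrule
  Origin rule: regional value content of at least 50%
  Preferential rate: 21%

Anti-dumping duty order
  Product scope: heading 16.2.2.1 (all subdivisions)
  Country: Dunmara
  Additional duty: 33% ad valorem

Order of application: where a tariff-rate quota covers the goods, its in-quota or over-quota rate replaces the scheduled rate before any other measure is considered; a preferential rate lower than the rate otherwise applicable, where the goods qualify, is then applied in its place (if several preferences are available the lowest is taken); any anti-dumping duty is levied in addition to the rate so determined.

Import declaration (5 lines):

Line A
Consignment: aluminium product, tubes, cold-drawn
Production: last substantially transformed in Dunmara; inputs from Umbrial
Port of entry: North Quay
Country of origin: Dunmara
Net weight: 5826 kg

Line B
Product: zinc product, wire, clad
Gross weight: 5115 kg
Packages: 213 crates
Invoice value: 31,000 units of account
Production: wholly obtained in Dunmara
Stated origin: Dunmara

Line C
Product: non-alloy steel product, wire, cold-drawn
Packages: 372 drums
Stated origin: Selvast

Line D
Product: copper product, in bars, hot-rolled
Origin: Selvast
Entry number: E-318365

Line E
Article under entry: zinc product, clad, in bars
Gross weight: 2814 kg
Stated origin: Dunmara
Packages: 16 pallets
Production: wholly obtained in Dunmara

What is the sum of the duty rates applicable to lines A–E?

Line A: aluminium → 16.1; tubes → 16.1.2; cold-drawn → 16.1.2.2. Scheduled 5%. Dunmara agreement on 16.2.3: 16.1.2.2 not covered. → 5%.
Line B: zinc → 16.2; wire → 16.2.3; clad → 16.2.3.1. Scheduled 38%. Dunmara agreement on 16.2.3: wholly obtained → 17% available; preferential 17%. → 17%.
Line C: non-alloy steel → 16.3; wire → 16.3.1; cold-drawn → 16.3.1.1. Scheduled 24%. No special measure applies. → 24%.
Line D: copper → 16.4; in bars → 16.4.1; hot-rolled → 16.4.1.1. Scheduled 38%. No special measure applies. → 38%.
Line E: zinc → 16.2; in bars → 16.2.2; clad → 16.2.2.1. Scheduled 4%. Dunmara agreement on 16.2.3: 16.2.2.1 not covered; anti-dumping (Dunmara, 16.2.2.1): +33%; total 4% + 33% = 37%. → 37%.
Sum: 5% + 17% + 24% + 38% + 37% = 121%.

121%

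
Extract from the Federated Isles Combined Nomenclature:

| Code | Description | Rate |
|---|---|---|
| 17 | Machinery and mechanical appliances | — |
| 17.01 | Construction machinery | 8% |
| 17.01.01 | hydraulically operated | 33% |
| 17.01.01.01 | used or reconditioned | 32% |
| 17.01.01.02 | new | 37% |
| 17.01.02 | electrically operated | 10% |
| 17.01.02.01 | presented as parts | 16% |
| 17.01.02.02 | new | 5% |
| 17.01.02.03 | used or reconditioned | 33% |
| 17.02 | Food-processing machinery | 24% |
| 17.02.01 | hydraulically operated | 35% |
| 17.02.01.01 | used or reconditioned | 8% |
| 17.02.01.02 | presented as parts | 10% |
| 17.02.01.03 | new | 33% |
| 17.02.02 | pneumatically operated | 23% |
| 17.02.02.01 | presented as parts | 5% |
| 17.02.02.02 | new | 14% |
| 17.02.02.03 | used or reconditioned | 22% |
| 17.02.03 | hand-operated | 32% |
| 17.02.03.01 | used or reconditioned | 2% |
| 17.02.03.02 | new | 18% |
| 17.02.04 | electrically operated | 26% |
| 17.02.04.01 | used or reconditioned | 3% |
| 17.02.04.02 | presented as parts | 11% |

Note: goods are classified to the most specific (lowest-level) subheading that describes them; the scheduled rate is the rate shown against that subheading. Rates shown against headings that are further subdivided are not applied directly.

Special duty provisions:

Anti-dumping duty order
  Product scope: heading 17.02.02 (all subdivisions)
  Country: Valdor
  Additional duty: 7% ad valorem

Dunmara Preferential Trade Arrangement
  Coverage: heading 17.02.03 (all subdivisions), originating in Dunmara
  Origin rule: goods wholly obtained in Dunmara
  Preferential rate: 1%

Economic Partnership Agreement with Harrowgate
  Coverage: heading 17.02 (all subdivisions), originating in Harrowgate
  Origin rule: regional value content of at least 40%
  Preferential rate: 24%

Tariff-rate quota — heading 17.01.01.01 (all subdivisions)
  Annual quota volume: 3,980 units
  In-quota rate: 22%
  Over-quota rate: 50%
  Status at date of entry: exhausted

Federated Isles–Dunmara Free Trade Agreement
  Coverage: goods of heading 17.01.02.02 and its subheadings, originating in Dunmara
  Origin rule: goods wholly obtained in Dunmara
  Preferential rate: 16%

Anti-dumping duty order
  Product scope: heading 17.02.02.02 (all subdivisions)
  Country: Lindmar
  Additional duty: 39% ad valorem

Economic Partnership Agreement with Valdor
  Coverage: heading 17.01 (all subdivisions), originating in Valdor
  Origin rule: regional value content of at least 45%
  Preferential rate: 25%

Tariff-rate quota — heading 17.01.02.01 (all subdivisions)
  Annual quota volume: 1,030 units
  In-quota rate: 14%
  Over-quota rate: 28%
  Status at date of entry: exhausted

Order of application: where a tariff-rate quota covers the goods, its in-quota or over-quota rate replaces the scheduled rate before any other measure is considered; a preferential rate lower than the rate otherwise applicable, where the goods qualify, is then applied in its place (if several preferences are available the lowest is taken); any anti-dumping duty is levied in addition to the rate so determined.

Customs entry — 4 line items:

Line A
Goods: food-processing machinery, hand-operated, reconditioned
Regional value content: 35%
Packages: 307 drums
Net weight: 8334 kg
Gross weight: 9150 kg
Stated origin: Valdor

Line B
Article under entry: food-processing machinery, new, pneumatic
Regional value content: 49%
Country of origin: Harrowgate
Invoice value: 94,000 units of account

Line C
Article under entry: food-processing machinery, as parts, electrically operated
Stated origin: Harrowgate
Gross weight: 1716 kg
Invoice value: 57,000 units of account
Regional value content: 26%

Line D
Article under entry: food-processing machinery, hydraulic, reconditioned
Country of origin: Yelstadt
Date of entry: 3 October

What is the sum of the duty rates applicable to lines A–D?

35%

Line A: food-processing → 17.02; hand-operated → 17.02.03; reconditioned → 17.02.03.01. Scheduled 2%. Valdor agreement on 17.01: 17.02.03.01 not covered. → 2%.
Line B: food-processing → 17.02; pneumatic → 17.02.02; new → 17.02.02.02. Scheduled 14%. Harrowgate agreement on 17.02: RVC ≥ 40% → 24% available; preference 24% not lower than 14% → no reduction. → 14%.
Line C: food-processing → 17.02; electrically operated → 17.02.04; as parts → 17.02.04.02. Scheduled 11%. Harrowgate agreement on 17.02: RVC < 40%. → 11%.
Line D: food-processing → 17.02; hydraulic → 17.02.01; reconditioned → 17.02.01.01. Scheduled 8%. No special measure applies. → 8%.
Sum: 2% + 14% + 11% + 8% = 35%.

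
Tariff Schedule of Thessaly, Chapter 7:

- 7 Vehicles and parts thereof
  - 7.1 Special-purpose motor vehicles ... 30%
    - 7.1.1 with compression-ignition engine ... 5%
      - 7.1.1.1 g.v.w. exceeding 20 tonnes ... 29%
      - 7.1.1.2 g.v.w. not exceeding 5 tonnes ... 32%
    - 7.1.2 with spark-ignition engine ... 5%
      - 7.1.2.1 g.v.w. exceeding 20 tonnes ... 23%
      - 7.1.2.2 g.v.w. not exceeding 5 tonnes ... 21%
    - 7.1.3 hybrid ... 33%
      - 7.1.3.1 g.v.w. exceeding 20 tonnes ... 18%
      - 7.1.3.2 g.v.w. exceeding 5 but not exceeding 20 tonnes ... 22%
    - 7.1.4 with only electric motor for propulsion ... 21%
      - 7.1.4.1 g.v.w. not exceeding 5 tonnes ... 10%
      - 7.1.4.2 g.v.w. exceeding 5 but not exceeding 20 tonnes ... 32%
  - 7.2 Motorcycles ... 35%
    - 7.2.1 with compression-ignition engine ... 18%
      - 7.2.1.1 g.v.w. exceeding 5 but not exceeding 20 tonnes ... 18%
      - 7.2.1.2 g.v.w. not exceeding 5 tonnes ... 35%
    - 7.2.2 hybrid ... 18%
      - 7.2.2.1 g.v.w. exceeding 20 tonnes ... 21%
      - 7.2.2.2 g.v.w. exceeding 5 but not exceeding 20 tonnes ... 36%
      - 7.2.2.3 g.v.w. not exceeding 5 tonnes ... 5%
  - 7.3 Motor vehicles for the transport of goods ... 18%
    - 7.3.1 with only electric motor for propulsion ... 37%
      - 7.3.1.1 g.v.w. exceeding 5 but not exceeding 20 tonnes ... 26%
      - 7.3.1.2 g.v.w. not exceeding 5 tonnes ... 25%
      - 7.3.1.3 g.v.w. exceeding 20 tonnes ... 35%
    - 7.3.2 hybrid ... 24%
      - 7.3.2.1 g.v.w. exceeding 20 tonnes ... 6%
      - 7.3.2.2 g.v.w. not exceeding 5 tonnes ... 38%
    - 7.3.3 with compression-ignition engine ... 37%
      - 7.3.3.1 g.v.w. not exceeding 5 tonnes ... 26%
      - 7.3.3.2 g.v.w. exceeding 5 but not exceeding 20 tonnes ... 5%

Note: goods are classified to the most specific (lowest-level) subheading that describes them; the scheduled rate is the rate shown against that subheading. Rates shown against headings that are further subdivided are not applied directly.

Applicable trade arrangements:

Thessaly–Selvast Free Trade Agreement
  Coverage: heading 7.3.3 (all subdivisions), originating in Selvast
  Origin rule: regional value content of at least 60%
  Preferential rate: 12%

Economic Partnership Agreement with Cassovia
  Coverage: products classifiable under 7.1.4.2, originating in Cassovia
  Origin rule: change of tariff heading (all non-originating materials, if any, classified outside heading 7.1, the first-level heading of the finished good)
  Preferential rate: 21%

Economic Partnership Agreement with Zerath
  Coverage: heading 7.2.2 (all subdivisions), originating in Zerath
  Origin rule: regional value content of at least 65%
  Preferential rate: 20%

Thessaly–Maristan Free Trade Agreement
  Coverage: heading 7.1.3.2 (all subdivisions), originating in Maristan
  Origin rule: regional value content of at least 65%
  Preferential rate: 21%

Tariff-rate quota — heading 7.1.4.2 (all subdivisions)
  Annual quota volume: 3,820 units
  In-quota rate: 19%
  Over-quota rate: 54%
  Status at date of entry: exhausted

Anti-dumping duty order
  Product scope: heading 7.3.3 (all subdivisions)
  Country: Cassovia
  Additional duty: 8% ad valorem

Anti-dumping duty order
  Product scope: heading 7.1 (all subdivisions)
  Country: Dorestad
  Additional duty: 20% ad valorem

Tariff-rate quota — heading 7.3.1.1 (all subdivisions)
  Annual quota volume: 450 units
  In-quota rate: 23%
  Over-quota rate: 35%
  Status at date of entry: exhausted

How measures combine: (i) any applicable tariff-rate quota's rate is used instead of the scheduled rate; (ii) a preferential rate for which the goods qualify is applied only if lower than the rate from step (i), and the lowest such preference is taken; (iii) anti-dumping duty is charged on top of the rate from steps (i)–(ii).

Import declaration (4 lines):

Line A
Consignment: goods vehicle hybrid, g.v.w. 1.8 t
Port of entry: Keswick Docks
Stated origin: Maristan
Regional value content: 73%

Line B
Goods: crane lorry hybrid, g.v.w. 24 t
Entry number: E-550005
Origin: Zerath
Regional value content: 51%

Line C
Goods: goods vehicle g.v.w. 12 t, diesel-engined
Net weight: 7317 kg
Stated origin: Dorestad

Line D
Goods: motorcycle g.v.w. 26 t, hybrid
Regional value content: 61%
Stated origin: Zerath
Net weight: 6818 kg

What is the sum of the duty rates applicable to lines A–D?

82%

Line A: goods vehicle → 7.3; hybrid → 7.3.2; g.v.w. 1.8 t → 7.3.2.2. Scheduled 38%. Maristan agreement on 7.1.3.2: 7.3.2.2 not covered. → 38%.
Line B: crane lorry → 7.1; hybrid → 7.1.3; g.v.w. 24 t → 7.1.3.1. Scheduled 18%. Zerath agreement on 7.2.2: 7.1.3.1 not covered. → 18%.
Line C: goods vehicle → 7.3; diesel-engined → 7.3.3; g.v.w. 12 t → 7.3.3.2. Scheduled 5%. No special measure applies. → 5%.
Line D: motorcycle → 7.2; hybrid → 7.2.2; g.v.w. 26 t → 7.2.2.1. Scheduled 21%. Zerath agreement on 7.2.2: RVC < 65%. → 21%.
Sum: 38% + 18% + 5% + 21% = 82%.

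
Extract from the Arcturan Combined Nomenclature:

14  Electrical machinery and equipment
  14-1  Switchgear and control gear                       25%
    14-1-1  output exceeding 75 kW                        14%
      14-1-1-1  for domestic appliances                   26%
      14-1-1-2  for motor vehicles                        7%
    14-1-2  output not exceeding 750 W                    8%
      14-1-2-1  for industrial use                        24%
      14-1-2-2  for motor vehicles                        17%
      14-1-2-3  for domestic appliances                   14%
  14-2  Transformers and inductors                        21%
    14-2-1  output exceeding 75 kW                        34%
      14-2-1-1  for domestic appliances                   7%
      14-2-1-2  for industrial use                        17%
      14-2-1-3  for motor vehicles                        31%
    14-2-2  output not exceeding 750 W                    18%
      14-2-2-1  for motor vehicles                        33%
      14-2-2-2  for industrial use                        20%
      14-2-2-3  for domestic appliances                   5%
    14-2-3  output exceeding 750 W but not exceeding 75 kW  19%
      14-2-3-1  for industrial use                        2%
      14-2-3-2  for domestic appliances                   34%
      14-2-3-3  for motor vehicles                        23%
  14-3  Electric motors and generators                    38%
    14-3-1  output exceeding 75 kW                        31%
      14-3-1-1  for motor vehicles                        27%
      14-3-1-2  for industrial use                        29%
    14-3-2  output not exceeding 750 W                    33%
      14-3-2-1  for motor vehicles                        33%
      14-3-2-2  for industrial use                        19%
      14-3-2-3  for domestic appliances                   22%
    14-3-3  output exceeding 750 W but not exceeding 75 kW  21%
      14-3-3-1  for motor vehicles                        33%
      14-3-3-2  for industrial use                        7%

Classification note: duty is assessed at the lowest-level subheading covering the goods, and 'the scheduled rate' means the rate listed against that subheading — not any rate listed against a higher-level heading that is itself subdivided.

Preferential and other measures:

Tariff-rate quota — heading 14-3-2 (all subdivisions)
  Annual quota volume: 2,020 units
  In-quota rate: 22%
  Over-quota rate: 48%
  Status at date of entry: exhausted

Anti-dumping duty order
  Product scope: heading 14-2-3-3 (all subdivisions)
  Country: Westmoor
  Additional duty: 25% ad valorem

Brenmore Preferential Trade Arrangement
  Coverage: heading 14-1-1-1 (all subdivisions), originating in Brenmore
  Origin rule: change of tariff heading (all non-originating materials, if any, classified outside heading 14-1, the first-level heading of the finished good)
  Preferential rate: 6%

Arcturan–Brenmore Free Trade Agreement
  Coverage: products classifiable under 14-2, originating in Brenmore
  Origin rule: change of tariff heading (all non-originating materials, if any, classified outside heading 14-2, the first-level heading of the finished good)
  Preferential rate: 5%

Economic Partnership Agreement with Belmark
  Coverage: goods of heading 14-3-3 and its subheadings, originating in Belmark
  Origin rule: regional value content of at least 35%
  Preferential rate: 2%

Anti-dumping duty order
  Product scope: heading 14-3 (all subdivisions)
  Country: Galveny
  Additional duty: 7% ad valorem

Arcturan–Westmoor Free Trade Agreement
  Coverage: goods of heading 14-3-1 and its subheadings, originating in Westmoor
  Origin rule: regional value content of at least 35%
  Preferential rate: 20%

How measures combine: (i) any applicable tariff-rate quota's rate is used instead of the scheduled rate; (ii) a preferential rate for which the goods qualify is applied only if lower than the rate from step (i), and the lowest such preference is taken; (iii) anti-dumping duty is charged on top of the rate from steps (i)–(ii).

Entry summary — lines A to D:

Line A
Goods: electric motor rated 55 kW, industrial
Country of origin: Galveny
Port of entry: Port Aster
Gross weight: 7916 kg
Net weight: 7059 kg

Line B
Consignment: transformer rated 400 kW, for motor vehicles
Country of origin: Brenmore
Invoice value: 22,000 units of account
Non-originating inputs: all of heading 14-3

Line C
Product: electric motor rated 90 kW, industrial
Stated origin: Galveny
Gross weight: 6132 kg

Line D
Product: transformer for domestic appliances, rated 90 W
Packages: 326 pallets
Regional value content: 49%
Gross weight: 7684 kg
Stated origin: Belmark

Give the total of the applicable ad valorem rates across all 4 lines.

Line A: electric motor → 14-3; rated 55 kW → 14-3-3; industrial → 14-3-3-2. Scheduled 7%. anti-dumping (Galveny, 14-3): +7%; total 7% + 7% = 14%. → 14%.
Line B: transformer → 14-2; rated 400 kW → 14-2-1; for motor vehicles → 14-2-1-3. Scheduled 31%. Brenmore agreement on 14-1-1-1: 14-2-1-3 not covered; Brenmore agreement on 14-2: CTH met → 5% available; preferential 5%. → 5%.
Line C: electric motor → 14-3; rated 90 kW → 14-3-1; industrial → 14-3-1-2. Scheduled 29%. anti-dumping (Galveny, 14-3): +7%; total 29% + 7% = 36%. → 36%.
Line D: transformer → 14-2; rated 90 W → 14-2-2; for domestic appliances → 14-2-2-3. Scheduled 5%. Belmark agreement on 14-3-3: 14-2-2-3 not covered. → 5%.
Sum: 14% + 5% + 36% + 5% = 60%.

60%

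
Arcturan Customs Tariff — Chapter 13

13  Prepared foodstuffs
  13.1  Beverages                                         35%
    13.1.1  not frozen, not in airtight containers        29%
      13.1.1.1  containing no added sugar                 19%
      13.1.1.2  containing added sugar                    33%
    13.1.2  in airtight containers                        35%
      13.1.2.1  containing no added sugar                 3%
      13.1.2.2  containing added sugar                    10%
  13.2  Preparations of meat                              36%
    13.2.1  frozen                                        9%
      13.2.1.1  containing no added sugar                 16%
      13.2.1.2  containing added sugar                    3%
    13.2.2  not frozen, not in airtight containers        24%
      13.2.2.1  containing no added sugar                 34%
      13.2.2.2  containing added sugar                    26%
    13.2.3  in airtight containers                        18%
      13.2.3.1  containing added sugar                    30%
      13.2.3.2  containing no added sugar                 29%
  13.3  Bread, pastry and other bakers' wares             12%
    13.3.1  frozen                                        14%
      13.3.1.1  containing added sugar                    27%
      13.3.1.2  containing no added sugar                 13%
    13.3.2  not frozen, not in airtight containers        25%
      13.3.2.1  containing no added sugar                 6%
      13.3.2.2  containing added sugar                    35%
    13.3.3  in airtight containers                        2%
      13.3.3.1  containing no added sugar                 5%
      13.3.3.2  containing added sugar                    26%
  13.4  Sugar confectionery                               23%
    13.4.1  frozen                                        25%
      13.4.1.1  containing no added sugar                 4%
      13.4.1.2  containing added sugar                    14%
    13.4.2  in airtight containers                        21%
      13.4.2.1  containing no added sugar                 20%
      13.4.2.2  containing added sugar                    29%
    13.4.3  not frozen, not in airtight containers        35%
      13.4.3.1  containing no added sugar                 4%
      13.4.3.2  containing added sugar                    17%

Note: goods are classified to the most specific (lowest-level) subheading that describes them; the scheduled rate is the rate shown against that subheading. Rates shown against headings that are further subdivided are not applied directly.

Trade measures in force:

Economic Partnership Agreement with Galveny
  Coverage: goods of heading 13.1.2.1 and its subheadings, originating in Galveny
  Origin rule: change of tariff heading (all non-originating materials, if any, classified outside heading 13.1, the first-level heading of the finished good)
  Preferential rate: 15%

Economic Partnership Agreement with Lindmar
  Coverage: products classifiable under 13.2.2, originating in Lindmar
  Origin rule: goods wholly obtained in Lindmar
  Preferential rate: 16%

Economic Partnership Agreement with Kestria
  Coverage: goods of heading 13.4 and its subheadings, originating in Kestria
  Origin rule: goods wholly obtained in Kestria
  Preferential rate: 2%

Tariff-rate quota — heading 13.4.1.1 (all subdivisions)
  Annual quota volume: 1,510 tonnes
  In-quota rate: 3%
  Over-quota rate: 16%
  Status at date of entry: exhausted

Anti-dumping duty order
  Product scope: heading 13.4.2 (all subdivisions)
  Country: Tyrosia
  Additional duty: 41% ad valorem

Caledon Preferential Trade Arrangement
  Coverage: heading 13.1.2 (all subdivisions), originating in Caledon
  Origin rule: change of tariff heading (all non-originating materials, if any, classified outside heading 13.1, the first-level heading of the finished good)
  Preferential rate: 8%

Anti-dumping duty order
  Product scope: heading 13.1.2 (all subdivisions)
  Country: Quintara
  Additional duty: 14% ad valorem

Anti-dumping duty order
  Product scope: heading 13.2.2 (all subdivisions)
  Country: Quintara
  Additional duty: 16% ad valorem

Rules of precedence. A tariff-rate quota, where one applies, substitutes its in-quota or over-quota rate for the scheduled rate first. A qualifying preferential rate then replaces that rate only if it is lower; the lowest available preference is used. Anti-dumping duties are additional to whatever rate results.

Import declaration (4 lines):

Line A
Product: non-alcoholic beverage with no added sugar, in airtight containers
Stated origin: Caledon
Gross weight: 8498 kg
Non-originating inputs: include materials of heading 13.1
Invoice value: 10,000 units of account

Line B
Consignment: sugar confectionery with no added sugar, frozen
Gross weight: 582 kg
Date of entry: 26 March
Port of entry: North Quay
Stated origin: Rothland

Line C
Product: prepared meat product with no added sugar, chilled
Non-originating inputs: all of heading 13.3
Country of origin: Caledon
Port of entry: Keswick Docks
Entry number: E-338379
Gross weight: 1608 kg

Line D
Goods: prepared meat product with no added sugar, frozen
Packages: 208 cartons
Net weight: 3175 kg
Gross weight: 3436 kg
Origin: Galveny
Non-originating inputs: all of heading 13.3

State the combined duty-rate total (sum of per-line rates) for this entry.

Line A: non-alcoholic beverage → 13.1; in airtight containers → 13.1.2; with no added sugar → 13.1.2.1. Scheduled 3%. Caledon agreement on 13.1.2: CTH not met. → 3%.
Line B: sugar confectionery → 13.4; frozen → 13.4.1; with no added sugar → 13.4.1.1. Scheduled 4%. quota on 13.4.1.1 exhausted → over-quota 16%. → 16%.
Line C: prepared meat product → 13.2; chilled → 13.2.2; with no added sugar → 13.2.2.1. Scheduled 34%. Caledon agreement on 13.1.2: 13.2.2.1 not covered. → 34%.
Line D: prepared meat product → 13.2; frozen → 13.2.1; with no added sugar → 13.2.1.1. Scheduled 16%. Galveny agreement on 13.1.2.1: 13.2.1.1 not covered. → 16%.
Sum: 3% + 16% + 34% + 16% = 69%.

69%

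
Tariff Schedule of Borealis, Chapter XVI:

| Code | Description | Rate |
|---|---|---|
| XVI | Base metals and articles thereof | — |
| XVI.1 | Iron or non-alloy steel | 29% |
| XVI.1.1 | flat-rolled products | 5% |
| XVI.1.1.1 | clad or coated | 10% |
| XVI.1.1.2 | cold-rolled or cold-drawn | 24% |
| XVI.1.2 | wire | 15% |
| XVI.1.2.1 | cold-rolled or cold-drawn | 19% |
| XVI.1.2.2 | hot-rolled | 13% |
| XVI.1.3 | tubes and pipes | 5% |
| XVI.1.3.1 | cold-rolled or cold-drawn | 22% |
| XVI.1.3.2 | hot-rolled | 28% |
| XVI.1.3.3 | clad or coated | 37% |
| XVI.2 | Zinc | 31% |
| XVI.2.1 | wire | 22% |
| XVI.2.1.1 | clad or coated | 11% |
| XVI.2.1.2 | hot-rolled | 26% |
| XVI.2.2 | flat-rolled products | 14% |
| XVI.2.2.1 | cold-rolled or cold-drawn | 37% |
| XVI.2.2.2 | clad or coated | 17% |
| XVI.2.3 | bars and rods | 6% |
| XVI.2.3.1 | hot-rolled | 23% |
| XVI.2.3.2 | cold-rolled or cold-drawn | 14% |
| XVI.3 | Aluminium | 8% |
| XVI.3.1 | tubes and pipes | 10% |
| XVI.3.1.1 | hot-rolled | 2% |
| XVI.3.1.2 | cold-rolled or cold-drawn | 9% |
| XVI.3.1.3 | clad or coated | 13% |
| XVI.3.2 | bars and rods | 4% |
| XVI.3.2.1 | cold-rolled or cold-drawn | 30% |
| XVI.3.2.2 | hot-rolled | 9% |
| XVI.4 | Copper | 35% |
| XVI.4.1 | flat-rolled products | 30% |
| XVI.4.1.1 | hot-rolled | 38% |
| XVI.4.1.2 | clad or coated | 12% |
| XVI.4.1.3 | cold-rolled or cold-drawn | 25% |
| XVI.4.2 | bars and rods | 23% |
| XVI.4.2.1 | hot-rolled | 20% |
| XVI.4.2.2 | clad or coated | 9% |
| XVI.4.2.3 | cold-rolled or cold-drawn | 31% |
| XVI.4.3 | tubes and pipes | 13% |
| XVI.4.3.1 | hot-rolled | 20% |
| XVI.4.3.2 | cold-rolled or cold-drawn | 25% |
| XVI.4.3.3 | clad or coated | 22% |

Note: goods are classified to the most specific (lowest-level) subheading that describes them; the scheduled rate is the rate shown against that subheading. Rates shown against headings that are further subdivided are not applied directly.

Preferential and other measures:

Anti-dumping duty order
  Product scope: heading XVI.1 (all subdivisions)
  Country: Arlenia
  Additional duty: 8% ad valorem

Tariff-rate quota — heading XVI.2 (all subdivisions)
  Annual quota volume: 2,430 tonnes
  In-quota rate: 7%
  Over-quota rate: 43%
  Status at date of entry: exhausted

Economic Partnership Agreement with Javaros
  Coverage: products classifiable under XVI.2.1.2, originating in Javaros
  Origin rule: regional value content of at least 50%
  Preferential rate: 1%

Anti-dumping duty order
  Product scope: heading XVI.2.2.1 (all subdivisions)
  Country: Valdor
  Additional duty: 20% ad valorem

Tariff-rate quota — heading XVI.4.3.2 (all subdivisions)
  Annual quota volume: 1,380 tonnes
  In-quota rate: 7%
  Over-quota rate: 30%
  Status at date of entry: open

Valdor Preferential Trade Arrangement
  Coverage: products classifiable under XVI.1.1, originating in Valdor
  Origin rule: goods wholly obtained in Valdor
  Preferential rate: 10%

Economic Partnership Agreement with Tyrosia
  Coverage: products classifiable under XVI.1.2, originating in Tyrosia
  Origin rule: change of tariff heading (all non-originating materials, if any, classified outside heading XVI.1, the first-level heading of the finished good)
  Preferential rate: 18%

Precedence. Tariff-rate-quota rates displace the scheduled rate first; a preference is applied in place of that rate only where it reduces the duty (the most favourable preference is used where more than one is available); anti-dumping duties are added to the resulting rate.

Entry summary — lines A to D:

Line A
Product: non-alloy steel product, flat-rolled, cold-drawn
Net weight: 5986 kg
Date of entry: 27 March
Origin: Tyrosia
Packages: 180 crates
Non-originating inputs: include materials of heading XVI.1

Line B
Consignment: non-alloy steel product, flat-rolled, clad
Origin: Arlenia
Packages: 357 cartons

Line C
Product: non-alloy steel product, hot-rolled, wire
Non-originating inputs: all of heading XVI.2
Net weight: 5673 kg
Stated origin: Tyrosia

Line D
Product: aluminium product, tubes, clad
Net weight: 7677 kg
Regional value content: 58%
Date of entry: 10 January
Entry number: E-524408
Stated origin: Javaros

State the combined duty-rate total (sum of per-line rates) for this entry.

68%

Line A: non-alloy steel → XVI.1; flat-rolled → XVI.1.1; cold-drawn → XVI.1.1.2. Scheduled 24%. Tyrosia agreement on XVI.1.2: XVI.1.1.2 not covered. → 24%.
Line B: non-alloy steel → XVI.1; flat-rolled → XVI.1.1; clad → XVI.1.1.1. Scheduled 10%. anti-dumping (Arlenia, XVI.1): +8%; total 10% + 8% = 18%. → 18%.
Line C: non-alloy steel → XVI.1; wire → XVI.1.2; hot-rolled → XVI.1.2.2. Scheduled 13%. Tyrosia agreement on XVI.1.2: CTH met → 18% available; preference 18% not lower than 13% → no reduction. → 13%.
Line D: aluminium → XVI.3; tubes → XVI.3.1; clad → XVI.3.1.3. Scheduled 13%. Javaros agreement on XVI.2.1.2: XVI.3.1.3 not covered. → 13%.
Sum: 24% + 18% + 13% + 13% = 68%.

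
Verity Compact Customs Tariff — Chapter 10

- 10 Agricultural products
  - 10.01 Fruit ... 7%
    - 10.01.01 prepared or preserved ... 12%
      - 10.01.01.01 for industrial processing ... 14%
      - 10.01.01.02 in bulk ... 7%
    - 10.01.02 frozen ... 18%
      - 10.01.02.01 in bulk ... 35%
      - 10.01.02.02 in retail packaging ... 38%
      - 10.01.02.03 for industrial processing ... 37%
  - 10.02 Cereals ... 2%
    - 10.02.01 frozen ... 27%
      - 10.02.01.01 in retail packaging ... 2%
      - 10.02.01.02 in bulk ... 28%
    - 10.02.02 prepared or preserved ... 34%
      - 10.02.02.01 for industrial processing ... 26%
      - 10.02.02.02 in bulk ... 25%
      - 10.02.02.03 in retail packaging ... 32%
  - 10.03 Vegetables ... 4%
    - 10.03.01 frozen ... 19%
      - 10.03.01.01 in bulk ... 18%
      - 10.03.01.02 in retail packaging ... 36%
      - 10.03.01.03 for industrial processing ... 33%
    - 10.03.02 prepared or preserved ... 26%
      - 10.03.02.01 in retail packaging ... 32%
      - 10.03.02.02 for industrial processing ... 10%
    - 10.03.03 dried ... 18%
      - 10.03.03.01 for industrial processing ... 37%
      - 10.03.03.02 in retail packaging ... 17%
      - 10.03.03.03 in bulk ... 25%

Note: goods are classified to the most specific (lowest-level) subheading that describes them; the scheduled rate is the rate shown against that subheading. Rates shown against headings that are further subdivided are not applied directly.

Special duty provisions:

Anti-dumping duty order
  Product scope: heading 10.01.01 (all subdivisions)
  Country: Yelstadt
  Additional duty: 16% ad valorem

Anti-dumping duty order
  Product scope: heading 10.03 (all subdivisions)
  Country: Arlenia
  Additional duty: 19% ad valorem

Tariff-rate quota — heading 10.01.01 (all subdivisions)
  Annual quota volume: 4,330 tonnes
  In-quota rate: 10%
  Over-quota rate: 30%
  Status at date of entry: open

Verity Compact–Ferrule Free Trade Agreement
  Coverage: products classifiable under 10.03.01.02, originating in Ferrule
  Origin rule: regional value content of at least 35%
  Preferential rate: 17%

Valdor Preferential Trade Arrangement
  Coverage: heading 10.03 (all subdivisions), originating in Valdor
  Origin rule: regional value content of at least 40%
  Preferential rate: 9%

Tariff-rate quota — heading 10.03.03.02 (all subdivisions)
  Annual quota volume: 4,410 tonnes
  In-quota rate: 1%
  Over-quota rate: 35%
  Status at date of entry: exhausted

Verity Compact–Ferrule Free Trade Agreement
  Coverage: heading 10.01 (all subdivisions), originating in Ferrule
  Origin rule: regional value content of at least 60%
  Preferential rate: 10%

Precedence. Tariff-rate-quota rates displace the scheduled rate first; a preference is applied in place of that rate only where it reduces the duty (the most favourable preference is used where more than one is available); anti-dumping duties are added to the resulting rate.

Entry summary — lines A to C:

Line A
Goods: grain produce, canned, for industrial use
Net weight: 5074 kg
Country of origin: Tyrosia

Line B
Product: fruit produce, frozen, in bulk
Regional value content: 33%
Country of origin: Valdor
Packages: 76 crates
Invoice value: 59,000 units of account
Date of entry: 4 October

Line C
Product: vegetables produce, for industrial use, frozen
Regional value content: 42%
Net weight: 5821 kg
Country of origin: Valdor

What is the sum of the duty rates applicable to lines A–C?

70%

Line A: grain → 10.02; canned → 10.02.02; for industrial use → 10.02.02.01. Scheduled 26%. No special measure applies. → 26%.
Line B: fruit → 10.01; frozen → 10.01.02; in bulk → 10.01.02.01. Scheduled 35%. Valdor agreement on 10.03: 10.01.02.01 not covered. → 35%.
Line C: vegetables → 10.03; frozen → 10.03.01; for industrial use → 10.03.01.03. Scheduled 33%. Valdor agreement on 10.03: RVC ≥ 40% → 9% available; preferential 9%. → 9%.
Sum: 26% + 35% + 9% = 70%.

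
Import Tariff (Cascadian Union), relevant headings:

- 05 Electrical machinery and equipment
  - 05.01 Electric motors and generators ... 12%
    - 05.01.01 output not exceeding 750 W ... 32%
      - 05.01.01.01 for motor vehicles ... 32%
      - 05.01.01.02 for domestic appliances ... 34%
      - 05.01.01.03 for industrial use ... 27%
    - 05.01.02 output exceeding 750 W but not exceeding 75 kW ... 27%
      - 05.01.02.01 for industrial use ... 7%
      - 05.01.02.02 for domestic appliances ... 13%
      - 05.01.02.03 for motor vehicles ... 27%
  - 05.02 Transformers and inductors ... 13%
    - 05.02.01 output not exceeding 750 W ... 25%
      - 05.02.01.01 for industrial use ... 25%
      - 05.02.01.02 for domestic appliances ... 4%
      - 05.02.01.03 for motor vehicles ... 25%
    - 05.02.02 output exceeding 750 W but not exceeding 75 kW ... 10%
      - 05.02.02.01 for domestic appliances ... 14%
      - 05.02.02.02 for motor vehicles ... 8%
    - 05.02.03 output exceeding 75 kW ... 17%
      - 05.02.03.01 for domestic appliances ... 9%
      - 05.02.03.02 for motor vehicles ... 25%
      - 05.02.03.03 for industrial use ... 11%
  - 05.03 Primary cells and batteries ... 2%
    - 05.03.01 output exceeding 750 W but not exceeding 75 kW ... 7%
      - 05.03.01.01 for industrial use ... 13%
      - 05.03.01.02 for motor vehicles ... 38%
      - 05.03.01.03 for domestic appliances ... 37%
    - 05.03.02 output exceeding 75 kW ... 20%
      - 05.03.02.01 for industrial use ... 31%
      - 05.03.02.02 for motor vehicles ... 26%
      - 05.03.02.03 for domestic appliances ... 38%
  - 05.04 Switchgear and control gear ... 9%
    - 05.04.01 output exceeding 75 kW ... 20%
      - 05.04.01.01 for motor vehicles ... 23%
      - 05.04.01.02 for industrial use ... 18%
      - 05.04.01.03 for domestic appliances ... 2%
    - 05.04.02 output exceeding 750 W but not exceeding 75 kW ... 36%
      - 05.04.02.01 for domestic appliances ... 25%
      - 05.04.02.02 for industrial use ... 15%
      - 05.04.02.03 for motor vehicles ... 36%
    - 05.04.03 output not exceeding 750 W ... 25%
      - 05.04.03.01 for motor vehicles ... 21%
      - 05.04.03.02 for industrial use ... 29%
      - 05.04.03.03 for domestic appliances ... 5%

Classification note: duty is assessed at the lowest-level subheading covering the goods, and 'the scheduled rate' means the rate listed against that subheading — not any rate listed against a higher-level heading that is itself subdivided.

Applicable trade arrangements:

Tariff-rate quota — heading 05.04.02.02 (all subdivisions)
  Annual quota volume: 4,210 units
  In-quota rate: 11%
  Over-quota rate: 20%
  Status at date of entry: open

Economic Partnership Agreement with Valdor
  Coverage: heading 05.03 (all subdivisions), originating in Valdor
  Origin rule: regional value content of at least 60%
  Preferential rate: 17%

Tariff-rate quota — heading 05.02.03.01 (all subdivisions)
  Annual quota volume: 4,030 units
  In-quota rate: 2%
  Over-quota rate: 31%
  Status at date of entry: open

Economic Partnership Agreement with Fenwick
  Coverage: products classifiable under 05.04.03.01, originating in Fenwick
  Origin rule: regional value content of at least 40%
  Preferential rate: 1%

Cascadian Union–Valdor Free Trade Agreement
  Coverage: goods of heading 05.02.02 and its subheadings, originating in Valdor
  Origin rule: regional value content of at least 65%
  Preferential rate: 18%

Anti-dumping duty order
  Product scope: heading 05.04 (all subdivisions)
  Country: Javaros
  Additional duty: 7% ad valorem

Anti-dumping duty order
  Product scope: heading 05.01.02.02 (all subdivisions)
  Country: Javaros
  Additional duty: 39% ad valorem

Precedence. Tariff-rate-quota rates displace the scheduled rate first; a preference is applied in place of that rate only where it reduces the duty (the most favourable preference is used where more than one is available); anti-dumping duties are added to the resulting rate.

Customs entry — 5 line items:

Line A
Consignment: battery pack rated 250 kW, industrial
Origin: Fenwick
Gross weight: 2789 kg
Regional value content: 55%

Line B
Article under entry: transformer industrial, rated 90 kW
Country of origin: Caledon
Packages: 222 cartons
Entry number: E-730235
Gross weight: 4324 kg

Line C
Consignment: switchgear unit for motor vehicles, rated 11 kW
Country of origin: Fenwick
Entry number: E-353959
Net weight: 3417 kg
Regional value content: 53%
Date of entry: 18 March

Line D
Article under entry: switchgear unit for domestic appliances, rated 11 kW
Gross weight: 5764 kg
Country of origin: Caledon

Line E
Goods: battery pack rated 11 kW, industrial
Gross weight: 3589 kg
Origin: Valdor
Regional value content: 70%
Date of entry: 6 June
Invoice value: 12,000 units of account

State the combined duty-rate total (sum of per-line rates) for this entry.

116%

Line A: battery pack → 05.03; rated 250 kW → 05.03.02; industrial → 05.03.02.01. Scheduled 31%. Fenwick agreement on 05.04.03.01: 05.03.02.01 not covered. → 31%.
Line B: transformer → 05.02; rated 90 kW → 05.02.03; industrial → 05.02.03.03. Scheduled 11%. No special measure applies. → 11%.
Line C: switchgear unit → 05.04; rated 11 kW → 05.04.02; for motor vehicles → 05.04.02.03. Scheduled 36%. Fenwick agreement on 05.04.03.01: 05.04.02.03 not covered. → 36%.
Line D: switchgear unit → 05.04; rated 11 kW → 05.04.02; for domestic appliances → 05.04.02.01. Scheduled 25%. No special measure applies. → 25%.
Line E: battery pack → 05.03; rated 11 kW → 05.03.01; industrial → 05.03.01.01. Scheduled 13%. Valdor agreement on 05.03: RVC ≥ 60% → 17% available; Valdor agreement on 05.02.02: 05.03.01.01 not covered; preference 17% not lower than 13% → no reduction. → 13%.
Sum: 31% + 11% + 36% + 25% + 13% = 116%.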